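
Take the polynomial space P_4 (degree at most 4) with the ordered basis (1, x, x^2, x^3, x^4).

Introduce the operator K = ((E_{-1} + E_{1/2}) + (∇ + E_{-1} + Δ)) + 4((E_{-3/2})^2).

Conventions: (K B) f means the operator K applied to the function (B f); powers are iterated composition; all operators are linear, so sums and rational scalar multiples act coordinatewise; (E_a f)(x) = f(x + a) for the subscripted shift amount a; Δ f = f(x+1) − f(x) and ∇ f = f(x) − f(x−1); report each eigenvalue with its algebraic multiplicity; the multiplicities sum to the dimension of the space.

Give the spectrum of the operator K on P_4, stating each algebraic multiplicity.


image of 1: 7
image of x: 7x - 23/2
image of x^2: 7x^2 - 23x + 153/4
image of x^3: 7x^3 - (69/2)x^2 + (459/4)x - 863/8
image of x^4: 7x^4 - 46x^3 + (459/2)x^2 - (863/2)x + 5217/16
the matrix is upper triangular; its diagonal is (7, 7, 7, 7, 7)
for a triangular matrix the eigenvalues are the diagonal entries, with algebraic multiplicity their repetition count

λ = 7 (multiplicity 5)


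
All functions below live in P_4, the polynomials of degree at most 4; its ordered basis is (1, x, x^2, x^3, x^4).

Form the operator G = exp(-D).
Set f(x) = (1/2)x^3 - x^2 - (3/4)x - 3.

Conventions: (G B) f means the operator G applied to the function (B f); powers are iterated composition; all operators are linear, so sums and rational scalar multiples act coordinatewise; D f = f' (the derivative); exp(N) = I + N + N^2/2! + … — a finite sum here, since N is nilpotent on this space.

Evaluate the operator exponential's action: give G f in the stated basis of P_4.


order-1 term: -(3/2)x^2 + 2x + 3/4
order-2 term: (3/2)x - 1
order-3 term: -1/2
the series for exp(-D) f terminates at order 3
exp(-D) f = (1/2)x^3 - (5/2)x^2 + (11/4)x - 15/4

g(x) = (1/2)x^3 - (5/2)x^2 + (11/4)x - 15/4


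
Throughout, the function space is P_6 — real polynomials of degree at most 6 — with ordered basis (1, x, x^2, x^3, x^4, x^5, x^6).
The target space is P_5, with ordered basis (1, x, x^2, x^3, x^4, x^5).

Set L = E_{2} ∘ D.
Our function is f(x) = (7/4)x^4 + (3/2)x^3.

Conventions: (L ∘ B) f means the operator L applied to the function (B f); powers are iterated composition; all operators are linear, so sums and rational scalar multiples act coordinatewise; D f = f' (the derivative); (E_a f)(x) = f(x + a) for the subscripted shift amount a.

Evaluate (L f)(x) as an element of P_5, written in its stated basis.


the image equals g(x) = 7x^3 + (93/2)x^2 + 102x + 74

D f = 7x^3 + (9/2)x^2
E_{2} D f = 7x^3 + (93/2)x^2 + 102x + 74


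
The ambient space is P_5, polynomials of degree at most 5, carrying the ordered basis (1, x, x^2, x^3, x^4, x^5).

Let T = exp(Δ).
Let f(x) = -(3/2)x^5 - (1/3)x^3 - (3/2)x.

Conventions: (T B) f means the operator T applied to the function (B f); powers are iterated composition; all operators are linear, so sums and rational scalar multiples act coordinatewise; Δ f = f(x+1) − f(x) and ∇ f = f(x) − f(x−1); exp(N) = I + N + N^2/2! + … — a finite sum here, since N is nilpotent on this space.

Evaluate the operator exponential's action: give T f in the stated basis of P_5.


order-1 term: -(15/2)x^4 - 15x^3 - 16x^2 - (17/2)x - 10/3
order-2 term: -15x^3 - 45x^2 - (107/2)x - 47/2
order-3 term: -15x^2 - 45x - 227/6
order-4 term: -(15/2)x - 15
order-5 term: -3/2
the series for exp(Δ) f terminates at order 5
exp(Δ) f = -(3/2)x^5 - (15/2)x^4 - (91/3)x^3 - 76x^2 - 116x - 487/6

the image equals g(x) = -(3/2)x^5 - (15/2)x^4 - (91/3)x^3 - 76x^2 - 116x - 487/6


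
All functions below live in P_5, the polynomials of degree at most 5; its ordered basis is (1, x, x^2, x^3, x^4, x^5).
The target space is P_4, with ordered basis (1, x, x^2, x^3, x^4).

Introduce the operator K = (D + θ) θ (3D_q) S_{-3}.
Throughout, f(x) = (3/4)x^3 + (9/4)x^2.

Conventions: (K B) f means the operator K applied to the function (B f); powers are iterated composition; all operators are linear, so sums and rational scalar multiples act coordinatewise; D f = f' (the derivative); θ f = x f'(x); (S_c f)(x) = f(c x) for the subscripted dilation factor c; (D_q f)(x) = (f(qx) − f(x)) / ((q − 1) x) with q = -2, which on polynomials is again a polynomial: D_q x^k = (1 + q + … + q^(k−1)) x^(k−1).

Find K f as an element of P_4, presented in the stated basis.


the image equals g(x) = -729x^2 - (3159/4)x - 243/4

S_{-3} f = -(81/4)x^3 + (81/4)x^2
D_q S_{-3} f = -(243/4)x^2 - (81/4)x
(3D_q) S_{-3} f = -(729/4)x^2 - (243/4)x
θ ((3D_q) S_{-3}) f = -(729/2)x^2 - (243/4)x
D θ ((3D_q) S_{-3}) f = -729x - 243/4
θ θ ((3D_q) S_{-3}) f = -729x^2 - (243/4)x
(D + θ) θ ((3D_q) S_{-3}) f = -729x^2 - (3159/4)x - 243/4


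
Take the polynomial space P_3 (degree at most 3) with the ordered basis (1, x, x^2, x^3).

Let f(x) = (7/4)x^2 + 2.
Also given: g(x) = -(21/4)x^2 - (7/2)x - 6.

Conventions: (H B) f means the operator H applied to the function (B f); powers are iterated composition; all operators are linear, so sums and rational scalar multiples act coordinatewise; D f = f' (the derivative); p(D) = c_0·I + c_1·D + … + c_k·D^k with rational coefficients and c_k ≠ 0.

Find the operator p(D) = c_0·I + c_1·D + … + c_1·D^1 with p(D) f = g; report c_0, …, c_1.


p(D) = -3·I − D, i.e. c_0 = -3, c_1 = -1

D^0 f = (7/4)x^2 + 2
D^1 f = (7/2)x
matching coefficients of g against c_0 f + c_1 Df + … from the top degree down determines the c_i
solution: c_0 = -3, c_1 = -1


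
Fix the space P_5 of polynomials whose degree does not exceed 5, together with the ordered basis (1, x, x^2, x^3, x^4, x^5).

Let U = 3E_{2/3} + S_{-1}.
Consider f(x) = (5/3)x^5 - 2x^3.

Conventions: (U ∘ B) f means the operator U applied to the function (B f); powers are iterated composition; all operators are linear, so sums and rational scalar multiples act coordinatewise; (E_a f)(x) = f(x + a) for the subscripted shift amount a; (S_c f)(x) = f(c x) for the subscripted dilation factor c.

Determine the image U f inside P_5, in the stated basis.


the result is g(x) = (10/3)x^5 + (50/3)x^4 + (164/9)x^3 + (76/27)x^2 - (248/81)x - 272/243

E_{2/3} f = (5/3)x^5 + (50/9)x^4 + (146/27)x^3 + (76/81)x^2 - (248/243)x - 272/729
(3E_{2/3}) f = 5x^5 + (50/3)x^4 + (146/9)x^3 + (76/27)x^2 - (248/81)x - 272/243
S_{-1} f = -(5/3)x^5 + 2x^3
(3E_{2/3} + S_{-1}) f = (10/3)x^5 + (50/3)x^4 + (164/9)x^3 + (76/27)x^2 - (248/81)x - 272/243


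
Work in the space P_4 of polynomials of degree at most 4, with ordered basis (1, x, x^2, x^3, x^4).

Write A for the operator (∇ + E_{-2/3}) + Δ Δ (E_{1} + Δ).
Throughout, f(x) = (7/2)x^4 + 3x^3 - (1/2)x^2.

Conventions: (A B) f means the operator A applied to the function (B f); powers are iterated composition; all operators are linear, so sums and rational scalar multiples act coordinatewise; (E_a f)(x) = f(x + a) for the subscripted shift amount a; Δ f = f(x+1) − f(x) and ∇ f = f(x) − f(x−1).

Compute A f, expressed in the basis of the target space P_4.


the result is g(x) = (7/2)x^4 + (23/3)x^3 + (197/6)x^2 + (7412/27)x + 28640/81

∇ f = 14x^3 - 12x^2 + 4x
E_{-2/3} f = (7/2)x^4 - (19/3)x^3 + (17/6)x^2 + (14/27)x - 34/81
(∇ + E_{-2/3}) f = (7/2)x^4 + (23/3)x^3 - (55/6)x^2 + (122/27)x - 34/81
E_{1} f = (7/2)x^4 + 17x^3 + (59/2)x^2 + 22x + 6
Δ f = 14x^3 + 30x^2 + 22x + 6
(E_{1} + Δ) f = (7/2)x^4 + 31x^3 + (119/2)x^2 + 44x + 12
Δ (E_{1} + Δ) f = 14x^3 + 114x^2 + 226x + 138
Δ Δ (E_{1} + Δ) f = 42x^2 + 270x + 354
((∇ + E_{-2/3}) + Δ Δ (E_{1} + Δ)) f = (7/2)x^4 + (23/3)x^3 + (197/6)x^2 + (7412/27)x + 28640/81


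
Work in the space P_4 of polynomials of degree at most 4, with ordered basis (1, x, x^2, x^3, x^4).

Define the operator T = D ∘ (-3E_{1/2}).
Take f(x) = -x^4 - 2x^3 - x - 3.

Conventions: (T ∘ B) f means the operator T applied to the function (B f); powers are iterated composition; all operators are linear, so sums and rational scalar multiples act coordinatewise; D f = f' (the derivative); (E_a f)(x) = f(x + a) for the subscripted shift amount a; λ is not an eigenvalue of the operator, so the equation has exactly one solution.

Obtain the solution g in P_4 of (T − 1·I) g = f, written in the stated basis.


write g with unknown coordinates in the stated basis and equate coefficients in (T − 1·I) g = f
solving from the highest basis element down gives g = x^4 - 10x^3 + 72x^2 - 350x + 858
check: T g = -12x^3 + 72x^2 - 351x + 855
so T g − 1·g = -x^4 - 2x^3 - x - 3 = f ✓

g(x) = x^4 - 10x^3 + 72x^2 - 350x + 858


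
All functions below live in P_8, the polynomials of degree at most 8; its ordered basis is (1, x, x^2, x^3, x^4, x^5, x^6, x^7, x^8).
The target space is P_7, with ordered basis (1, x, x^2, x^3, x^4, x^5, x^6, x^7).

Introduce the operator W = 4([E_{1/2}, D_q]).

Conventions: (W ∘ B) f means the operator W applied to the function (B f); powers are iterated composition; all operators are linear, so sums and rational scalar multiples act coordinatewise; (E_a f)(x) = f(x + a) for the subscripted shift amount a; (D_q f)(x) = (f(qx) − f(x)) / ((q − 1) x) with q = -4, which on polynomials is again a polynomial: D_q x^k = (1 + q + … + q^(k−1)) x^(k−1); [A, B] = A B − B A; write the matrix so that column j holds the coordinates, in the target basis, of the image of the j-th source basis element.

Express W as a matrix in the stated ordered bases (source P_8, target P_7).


the matrix is [[0, 0, -10, 10, -55/2, 50, -825/8, 1635/8, -13115/32]; [0, 0, 0, 70, -135, 425, -2025/2, 19725/8, -91665/16]; [0, 0, 0, 0, -410, 1100, -4225, 12175, -275975/8]; [0, 0, 0, 0, 0, 2150, -7425, 67325/2, -455175/4]; [0, 0, 0, 0, 0, 0, -10650, 44850, -470225/2]; [0, 0, 0, 0, 0, 0, 0, 50790, -252315]; [0, 0, 0, 0, 0, 0, 0, 0, -235930]; [0, 0, 0, 0, 0, 0, 0, 0, 0]] (rows listed top to bottom)

image of 1: 0
image of x: 0
image of x^2: -10
image of x^3: 70x + 10
image of x^4: -410x^2 - 135x - 55/2
image of x^5: 2150x^3 + 1100x^2 + 425x + 50
image of x^6: -10650x^4 - 7425x^3 - 4225x^2 - (2025/2)x - 825/8
image of x^7: 50790x^5 + 44850x^4 + (67325/2)x^3 + 12175x^2 + (19725/8)x + 1635/8
image of x^8: -235930x^6 - 252315x^5 - (470225/2)x^4 - (455175/4)x^3 - (275975/8)x^2 - (91665/16)x - 13115/32
each image's coordinates form column j of the matrix


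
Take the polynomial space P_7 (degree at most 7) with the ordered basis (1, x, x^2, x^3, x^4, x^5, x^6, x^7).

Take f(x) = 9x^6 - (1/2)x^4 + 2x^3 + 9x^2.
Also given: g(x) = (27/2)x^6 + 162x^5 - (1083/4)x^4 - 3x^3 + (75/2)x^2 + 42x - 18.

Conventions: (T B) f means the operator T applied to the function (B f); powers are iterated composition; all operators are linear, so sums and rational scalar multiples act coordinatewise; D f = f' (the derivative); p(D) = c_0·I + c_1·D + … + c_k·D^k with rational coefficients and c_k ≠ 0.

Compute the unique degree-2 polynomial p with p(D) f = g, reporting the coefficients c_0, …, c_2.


c_0 = 3/2, c_1 = 3, c_2 = -1

D^0 f = 9x^6 - (1/2)x^4 + 2x^3 + 9x^2
D^1 f = 54x^5 - 2x^3 + 6x^2 + 18x
D^2 f = 270x^4 - 6x^2 + 12x + 18
matching coefficients of g against c_0 f + c_1 Df + … from the top degree down determines the c_i
solution: c_0 = 3/2, c_1 = 3, c_2 = -1


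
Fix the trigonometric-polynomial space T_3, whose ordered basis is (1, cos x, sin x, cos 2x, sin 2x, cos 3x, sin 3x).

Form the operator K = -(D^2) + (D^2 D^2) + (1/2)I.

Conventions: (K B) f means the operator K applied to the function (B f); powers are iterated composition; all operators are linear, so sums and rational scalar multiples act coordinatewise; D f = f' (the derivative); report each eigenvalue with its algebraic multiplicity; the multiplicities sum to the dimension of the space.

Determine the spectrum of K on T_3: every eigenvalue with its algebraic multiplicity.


image of 1: 1/2
image of cos x: (5/2)cos x
image of sin x: (5/2)sin x
image of cos 2x: (41/2)cos 2x
image of sin 2x: (41/2)sin 2x
image of cos 3x: (181/2)cos 3x
image of sin 3x: (181/2)sin 3x
the matrix is diagonal; its diagonal is (1/2, 5/2, 5/2, 41/2, 41/2, 181/2, 181/2)
for a triangular matrix the eigenvalues are the diagonal entries, with algebraic multiplicity their repetition count

λ = 1/2 (multiplicity 1), λ = 5/2 (multiplicity 2), λ = 41/2 (multiplicity 2), λ = 181/2 (multiplicity 2)


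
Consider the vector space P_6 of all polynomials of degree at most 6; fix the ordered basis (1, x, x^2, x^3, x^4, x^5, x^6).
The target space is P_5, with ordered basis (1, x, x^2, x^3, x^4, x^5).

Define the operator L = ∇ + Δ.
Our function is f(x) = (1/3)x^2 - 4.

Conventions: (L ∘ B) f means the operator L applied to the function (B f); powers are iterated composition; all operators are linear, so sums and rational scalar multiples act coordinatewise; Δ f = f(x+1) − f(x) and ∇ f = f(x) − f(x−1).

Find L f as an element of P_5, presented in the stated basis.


∇ f = (2/3)x - 1/3
Δ f = (2/3)x + 1/3
(∇ + Δ) f = (4/3)x

g(x) = (4/3)x


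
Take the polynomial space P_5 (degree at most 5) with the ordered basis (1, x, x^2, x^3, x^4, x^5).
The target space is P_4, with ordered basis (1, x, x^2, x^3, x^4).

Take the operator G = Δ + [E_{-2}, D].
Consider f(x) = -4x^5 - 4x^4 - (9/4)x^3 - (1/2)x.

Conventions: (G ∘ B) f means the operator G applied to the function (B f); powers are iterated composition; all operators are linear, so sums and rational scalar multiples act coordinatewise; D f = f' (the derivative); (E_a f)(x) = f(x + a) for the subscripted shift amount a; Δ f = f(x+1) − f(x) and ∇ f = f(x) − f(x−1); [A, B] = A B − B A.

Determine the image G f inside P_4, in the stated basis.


the image equals g(x) = -20x^4 - 56x^3 - (283/4)x^2 - (171/4)x - 43/4

Δ f = -20x^4 - 56x^3 - (283/4)x^2 - (171/4)x - 43/4
D f = -20x^4 - 16x^3 - (27/4)x^2 - 1/2
E_{-2} D f = -20x^4 + 144x^3 - (1563/4)x^2 + 475x - 439/2
E_{-2} f = -4x^5 + 36x^4 - (521/4)x^3 + (475/2)x^2 - (439/2)x + 83
D E_{-2} f = -20x^4 + 144x^3 - (1563/4)x^2 + 475x - 439/2
[E_{-2}, D] f = 0
(Δ + [E_{-2}, D]) f = -20x^4 - 56x^3 - (283/4)x^2 - (171/4)x - 43/4


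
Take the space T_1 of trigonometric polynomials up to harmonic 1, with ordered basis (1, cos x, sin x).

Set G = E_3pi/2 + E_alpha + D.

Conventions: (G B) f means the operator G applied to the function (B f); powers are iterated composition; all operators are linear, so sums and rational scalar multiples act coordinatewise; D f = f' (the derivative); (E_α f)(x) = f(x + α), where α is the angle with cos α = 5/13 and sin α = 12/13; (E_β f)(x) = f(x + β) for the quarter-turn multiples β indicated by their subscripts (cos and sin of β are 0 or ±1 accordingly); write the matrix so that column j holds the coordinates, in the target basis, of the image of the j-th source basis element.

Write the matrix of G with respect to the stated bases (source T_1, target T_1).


image of 1: 2
image of cos x: (5/13)cos x - (12/13)sin x
image of sin x: (12/13)cos x + (5/13)sin x
each image's coordinates form column j of the matrix

the matrix is [[2, 0, 0]; [0, 5/13, 12/13]; [0, -12/13, 5/13]] (rows listed top to bottom)


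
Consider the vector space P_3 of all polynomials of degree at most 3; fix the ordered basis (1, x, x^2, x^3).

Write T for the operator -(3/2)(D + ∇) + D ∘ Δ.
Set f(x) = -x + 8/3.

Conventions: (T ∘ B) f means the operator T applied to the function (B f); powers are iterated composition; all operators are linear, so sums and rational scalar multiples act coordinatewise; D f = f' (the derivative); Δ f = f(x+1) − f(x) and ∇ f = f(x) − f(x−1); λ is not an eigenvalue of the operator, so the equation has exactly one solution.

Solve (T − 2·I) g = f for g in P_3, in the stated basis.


write g with unknown coordinates in the stated basis and equate coefficients in (T − 2·I) g = f
solving from the highest basis element down gives g = (1/2)x - 25/12
check: T g = -3/2
so T g − 2·g = -x + 8/3 = f ✓

the result is g(x) = (1/2)x - 25/12


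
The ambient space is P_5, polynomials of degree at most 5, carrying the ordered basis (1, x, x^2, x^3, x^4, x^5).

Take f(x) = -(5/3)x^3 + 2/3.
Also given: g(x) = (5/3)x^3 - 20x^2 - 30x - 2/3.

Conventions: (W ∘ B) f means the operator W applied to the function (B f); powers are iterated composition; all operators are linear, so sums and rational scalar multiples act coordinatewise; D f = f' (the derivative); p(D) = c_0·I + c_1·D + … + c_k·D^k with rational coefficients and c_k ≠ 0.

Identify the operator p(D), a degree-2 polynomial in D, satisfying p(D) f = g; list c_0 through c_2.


c_0 = -1, c_1 = 4, c_2 = 3

D^0 f = -(5/3)x^3 + 2/3
D^1 f = -5x^2
D^2 f = -10x
matching coefficients of g against c_0 f + c_1 Df + … from the top degree down determines the c_i
solution: c_0 = -1, c_1 = 4, c_2 = 3


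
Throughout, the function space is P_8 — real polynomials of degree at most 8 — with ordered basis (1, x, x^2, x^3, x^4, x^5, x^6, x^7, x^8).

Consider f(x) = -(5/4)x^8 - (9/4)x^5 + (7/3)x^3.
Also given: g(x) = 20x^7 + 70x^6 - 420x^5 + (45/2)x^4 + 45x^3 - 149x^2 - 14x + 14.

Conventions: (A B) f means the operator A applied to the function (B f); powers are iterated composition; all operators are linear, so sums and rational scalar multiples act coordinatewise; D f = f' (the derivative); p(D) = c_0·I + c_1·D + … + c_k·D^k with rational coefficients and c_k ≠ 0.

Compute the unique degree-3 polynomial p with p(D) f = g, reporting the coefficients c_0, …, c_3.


D^0 f = -(5/4)x^8 - (9/4)x^5 + (7/3)x^3
D^1 f = -10x^7 - (45/4)x^4 + 7x^2
D^2 f = -70x^6 - 45x^3 + 14x
D^3 f = -420x^5 - 135x^2 + 14
matching coefficients of g against c_0 f + c_1 Df + … from the top degree down determines the c_i
solution: c_0 = 0, c_1 = -2, c_2 = -1, c_3 = 1

p(D) = -2·D − D^2 + D^3, i.e. c_0 = 0, c_1 = -2, c_2 = -1, c_3 = 1


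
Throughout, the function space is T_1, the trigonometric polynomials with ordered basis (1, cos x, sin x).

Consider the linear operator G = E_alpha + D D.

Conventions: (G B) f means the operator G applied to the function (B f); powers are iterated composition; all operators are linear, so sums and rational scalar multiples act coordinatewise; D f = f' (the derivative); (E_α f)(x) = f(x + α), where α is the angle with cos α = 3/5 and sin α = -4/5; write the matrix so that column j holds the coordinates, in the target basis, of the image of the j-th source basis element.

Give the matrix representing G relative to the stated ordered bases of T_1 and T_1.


image of 1: 1
image of cos x: -(2/5)cos x + (4/5)sin x
image of sin x: -(4/5)cos x - (2/5)sin x
each image's coordinates form column j of the matrix

the matrix is [[1, 0, 0]; [0, -2/5, -4/5]; [0, 4/5, -2/5]] (rows listed top to bottom)


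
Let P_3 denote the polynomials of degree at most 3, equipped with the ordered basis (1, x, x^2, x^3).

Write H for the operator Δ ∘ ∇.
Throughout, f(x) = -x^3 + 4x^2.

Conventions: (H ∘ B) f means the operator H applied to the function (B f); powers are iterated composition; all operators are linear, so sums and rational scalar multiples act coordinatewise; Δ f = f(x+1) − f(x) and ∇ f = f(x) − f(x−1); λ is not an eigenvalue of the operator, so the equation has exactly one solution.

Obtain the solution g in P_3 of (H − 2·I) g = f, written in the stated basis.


write g with unknown coordinates in the stated basis and equate coefficients in (H − 2·I) g = f
solving from the highest basis element down gives g = (1/2)x^3 - 2x^2 + (3/2)x - 2
check: H g = 3x - 4
so H g − 2·g = -x^3 + 4x^2 = f ✓

the image equals g(x) = (1/2)x^3 - 2x^2 + (3/2)x - 2


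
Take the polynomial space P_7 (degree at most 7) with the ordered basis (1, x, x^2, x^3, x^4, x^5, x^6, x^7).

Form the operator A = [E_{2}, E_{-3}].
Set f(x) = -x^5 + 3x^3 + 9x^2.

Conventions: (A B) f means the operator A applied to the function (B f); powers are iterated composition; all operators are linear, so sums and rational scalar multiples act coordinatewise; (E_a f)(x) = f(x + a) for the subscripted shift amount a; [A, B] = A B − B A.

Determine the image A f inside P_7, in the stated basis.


the image equals g(x) = 0

E_{-3} f = -x^5 + 15x^4 - 87x^3 + 252x^2 - 378x + 243
E_{2} E_{-3} f = -x^5 + 5x^4 - 7x^3 + 10x^2 - 14x + 7
E_{2} f = -x^5 - 10x^4 - 37x^3 - 53x^2 - 8x + 28
E_{-3} E_{2} f = -x^5 + 5x^4 - 7x^3 + 10x^2 - 14x + 7
[E_{2}, E_{-3}] f = 0


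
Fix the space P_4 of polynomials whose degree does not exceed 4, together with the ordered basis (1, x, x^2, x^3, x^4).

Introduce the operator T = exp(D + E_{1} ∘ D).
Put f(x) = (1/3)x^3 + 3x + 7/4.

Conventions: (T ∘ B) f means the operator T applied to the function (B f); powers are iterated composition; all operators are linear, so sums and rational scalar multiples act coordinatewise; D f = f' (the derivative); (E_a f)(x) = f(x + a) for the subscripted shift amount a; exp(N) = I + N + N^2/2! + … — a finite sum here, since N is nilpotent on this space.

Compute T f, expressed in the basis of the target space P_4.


the result is g(x) = (1/3)x^3 + 2x^2 + 9x + 185/12

order-1 term: 2x^2 + 2x + 7
order-2 term: 4x + 4
order-3 term: 8/3
the series for exp(D + E_{1} ∘ D) f terminates at order 3
exp(D + E_{1} ∘ D) f = (1/3)x^3 + 2x^2 + 9x + 185/12


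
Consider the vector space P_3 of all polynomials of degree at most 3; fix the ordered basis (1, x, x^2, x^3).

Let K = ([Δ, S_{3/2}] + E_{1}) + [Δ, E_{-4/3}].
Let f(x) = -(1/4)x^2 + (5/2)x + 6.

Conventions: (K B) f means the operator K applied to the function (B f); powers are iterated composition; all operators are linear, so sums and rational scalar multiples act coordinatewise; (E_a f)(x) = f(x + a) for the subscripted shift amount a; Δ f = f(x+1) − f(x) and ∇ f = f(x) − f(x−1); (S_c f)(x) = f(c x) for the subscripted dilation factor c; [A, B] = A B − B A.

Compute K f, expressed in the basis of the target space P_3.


S_{3/2} f = -(9/16)x^2 + (15/4)x + 6
Δ S_{3/2} f = -(9/8)x + 51/16
Δ f = -(1/2)x + 9/4
S_{3/2} Δ f = -(3/4)x + 9/4
[Δ, S_{3/2}] f = -(3/8)x + 15/16
E_{1} f = -(1/4)x^2 + 2x + 33/4
([Δ, S_{3/2}] + E_{1}) f = -(1/4)x^2 + (13/8)x + 147/16
E_{-4/3} f = -(1/4)x^2 + (19/6)x + 20/9
Δ E_{-4/3} f = -(1/2)x + 35/12
Δ f = -(1/2)x + 9/4
E_{-4/3} Δ f = -(1/2)x + 35/12
[Δ, E_{-4/3}] f = 0
(([Δ, S_{3/2}] + E_{1}) + [Δ, E_{-4/3}]) f = -(1/4)x^2 + (13/8)x + 147/16

g(x) = -(1/4)x^2 + (13/8)x + 147/16


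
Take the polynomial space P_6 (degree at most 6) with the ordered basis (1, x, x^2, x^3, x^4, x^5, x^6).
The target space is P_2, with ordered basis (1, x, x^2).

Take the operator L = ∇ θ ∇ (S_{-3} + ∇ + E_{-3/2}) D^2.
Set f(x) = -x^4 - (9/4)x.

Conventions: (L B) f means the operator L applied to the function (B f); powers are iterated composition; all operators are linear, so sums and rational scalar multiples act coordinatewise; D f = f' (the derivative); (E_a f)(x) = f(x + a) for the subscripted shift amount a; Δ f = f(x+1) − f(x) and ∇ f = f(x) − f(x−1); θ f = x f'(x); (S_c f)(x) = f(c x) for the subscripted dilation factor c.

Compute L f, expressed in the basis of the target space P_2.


D f = -4x^3 - 9/4
D D f = -12x^2
S_{-3} D^2 f = -108x^2
∇ D^2 f = -24x + 12
E_{-3/2} D^2 f = -12x^2 + 36x - 27
(S_{-3} + ∇ + E_{-3/2}) D^2 f = -120x^2 + 12x - 15
∇ (S_{-3} + ∇ + E_{-3/2}) D^2 f = -240x + 132
θ ∇ (S_{-3} + ∇ + E_{-3/2}) D^2 f = -240x
∇ θ ∇ (S_{-3} + ∇ + E_{-3/2}) D^2 f = -240

the image equals g(x) = -240


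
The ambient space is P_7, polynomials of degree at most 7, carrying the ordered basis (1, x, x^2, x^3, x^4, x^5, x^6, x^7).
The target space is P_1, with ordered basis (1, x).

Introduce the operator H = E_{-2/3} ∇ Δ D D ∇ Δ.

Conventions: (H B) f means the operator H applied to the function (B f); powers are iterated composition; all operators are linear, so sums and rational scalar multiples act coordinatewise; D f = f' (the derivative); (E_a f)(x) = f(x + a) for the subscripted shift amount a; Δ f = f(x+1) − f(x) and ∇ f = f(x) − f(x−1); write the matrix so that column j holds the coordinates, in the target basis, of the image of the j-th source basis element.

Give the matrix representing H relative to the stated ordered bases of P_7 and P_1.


image of 1: 0
image of x: 0
image of x^2: 0
image of x^3: 0
image of x^4: 0
image of x^5: 0
image of x^6: 720
image of x^7: 5040x - 3360
each image's coordinates form column j of the matrix

the matrix is [[0, 0, 0, 0, 0, 0, 720, -3360]; [0, 0, 0, 0, 0, 0, 0, 5040]] (rows listed top to bottom)


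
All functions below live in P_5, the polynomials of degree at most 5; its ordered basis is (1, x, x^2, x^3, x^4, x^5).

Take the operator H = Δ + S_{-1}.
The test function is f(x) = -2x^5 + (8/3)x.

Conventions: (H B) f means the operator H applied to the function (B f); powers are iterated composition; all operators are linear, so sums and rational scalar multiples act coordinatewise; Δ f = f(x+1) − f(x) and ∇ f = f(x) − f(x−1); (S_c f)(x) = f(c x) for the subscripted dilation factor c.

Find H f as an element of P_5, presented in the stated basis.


Δ f = -10x^4 - 20x^3 - 20x^2 - 10x + 2/3
S_{-1} f = 2x^5 - (8/3)x
(Δ + S_{-1}) f = 2x^5 - 10x^4 - 20x^3 - 20x^2 - (38/3)x + 2/3

g(x) = 2x^5 - 10x^4 - 20x^3 - 20x^2 - (38/3)x + 2/3


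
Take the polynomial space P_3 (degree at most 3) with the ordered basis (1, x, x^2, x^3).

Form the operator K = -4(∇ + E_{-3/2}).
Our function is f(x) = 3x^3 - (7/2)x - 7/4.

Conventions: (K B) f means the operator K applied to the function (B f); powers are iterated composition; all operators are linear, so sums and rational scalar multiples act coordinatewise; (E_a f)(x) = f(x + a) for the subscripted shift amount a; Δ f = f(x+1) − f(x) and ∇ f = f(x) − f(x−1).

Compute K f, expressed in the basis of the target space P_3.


g(x) = -12x^3 + 18x^2 - 31x + 57/2

∇ f = 9x^2 - 9x - 1/2
E_{-3/2} f = 3x^3 - (27/2)x^2 + (67/4)x - 53/8
(∇ + E_{-3/2}) f = 3x^3 - (9/2)x^2 + (31/4)x - 57/8
(-4(∇ + E_{-3/2})) f = -12x^3 + 18x^2 - 31x + 57/2


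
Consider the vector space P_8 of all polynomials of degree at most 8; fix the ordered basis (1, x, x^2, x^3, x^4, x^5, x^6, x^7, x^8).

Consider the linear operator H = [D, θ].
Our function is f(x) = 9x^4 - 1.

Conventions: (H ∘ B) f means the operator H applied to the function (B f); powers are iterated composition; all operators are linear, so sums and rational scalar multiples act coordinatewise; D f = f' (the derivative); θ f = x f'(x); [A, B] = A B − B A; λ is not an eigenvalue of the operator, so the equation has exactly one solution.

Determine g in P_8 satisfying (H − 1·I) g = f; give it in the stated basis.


the result is g(x) = -9x^4 - 36x^3 - 108x^2 - 216x - 215

write g with unknown coordinates in the stated basis and equate coefficients in (H − 1·I) g = f
solving from the highest basis element down gives g = -9x^4 - 36x^3 - 108x^2 - 216x - 215
check: H g = -36x^3 - 108x^2 - 216x - 216
so H g − 1·g = 9x^4 - 1 = f ✓


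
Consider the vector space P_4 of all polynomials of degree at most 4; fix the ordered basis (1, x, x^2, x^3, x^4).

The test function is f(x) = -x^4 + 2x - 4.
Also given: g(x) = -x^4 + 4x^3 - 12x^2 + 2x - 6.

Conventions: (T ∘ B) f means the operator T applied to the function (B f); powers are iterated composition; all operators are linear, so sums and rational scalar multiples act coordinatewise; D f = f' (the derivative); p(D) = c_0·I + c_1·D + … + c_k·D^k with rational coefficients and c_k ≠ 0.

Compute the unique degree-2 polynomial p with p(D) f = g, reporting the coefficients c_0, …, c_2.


c_0 = 1, c_1 = -1, c_2 = 1

D^0 f = -x^4 + 2x - 4
D^1 f = -4x^3 + 2
D^2 f = -12x^2
matching coefficients of g against c_0 f + c_1 Df + … from the top degree down determines the c_i
solution: c_0 = 1, c_1 = -1, c_2 = 1


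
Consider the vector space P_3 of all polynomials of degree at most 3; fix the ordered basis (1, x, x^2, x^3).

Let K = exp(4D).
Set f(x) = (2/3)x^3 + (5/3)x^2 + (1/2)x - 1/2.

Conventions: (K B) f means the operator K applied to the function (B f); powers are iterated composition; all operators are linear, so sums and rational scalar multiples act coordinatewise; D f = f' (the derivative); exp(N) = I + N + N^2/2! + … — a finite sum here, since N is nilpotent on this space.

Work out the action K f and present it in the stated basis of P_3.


g(x) = (2/3)x^3 + (29/3)x^2 + (275/6)x + 425/6

order-1 term: 8x^2 + (40/3)x + 2
order-2 term: 32x + 80/3
order-3 term: 128/3
the series for exp(4D) f terminates at order 3
exp(4D) f = (2/3)x^3 + (29/3)x^2 + (275/6)x + 425/6


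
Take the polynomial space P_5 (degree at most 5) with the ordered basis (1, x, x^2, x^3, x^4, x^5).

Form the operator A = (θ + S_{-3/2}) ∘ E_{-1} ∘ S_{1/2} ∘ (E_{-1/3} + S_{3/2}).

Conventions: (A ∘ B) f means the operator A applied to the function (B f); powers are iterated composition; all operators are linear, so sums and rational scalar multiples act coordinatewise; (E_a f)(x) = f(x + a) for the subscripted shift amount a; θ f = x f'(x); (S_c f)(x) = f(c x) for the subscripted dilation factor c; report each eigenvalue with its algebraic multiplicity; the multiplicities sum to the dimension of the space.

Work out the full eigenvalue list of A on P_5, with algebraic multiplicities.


λ = -22825/32768 (multiplicity 1), λ = -5/8 (multiplicity 1), λ = -105/512 (multiplicity 1), λ = 2 (multiplicity 1), λ = 14065/4096 (multiplicity 1), λ = 221/64 (multiplicity 1)

image of 1: 2
image of x: -(5/8)x - 19/12
image of x^2: (221/64)x^2 + (47/48)x + 181/144
image of x^3: -(105/512)x^3 - (2057/256)x^2 - (443/384)x - 1729/1728
image of x^4: (14065/4096)x^4 + (323/512)x^3 + (19193/1536)x^2 + (4187/3456)x + 16561/20736
image of x^5: -(22825/32768)x^5 - (644525/49152)x^4 - (14935/12288)x^3 - (897685/55296)x^2 - (198415/165888)x - 159049/248832
the matrix is upper triangular; its diagonal is (2, -5/8, 221/64, -105/512, 14065/4096, -22825/32768)
for a triangular matrix the eigenvalues are the diagonal entries, with algebraic multiplicity their repetition count


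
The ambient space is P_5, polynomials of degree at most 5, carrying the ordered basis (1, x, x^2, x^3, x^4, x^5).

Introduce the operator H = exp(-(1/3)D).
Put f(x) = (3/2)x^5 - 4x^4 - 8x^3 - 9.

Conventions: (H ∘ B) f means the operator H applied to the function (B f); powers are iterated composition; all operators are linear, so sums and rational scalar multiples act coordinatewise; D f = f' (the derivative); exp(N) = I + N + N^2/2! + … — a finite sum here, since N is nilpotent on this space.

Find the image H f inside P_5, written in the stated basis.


order-1 term: -(5/2)x^4 + (16/3)x^3 + 8x^2
order-2 term: (5/3)x^3 - (8/3)x^2 - (8/3)x
order-3 term: -(5/9)x^2 + (16/27)x + 8/27
order-4 term: (5/54)x - 4/81
order-5 term: -1/162
the series for exp(-(1/3)D) f terminates at order 5
exp(-(1/3)D) f = (3/2)x^5 - (13/2)x^4 - x^3 + (43/9)x^2 - (107/54)x - 473/54

the result is g(x) = (3/2)x^5 - (13/2)x^4 - x^3 + (43/9)x^2 - (107/54)x - 473/54


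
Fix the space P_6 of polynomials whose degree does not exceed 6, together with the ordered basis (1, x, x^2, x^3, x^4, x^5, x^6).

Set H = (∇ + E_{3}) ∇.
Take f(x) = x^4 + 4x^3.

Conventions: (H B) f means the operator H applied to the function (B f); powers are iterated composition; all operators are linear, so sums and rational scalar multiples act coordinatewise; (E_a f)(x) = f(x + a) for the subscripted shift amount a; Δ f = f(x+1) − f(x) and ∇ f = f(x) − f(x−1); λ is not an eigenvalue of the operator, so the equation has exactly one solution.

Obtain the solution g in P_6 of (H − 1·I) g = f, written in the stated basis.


write g with unknown coordinates in the stated basis and equate coefficients in (H − 1·I) g = f
solving from the highest basis element down gives g = -x^4 - 8x^3 - 66x^2 - 352x - 997
check: H g = -4x^3 - 66x^2 - 352x - 997
so H g − 1·g = x^4 + 4x^3 = f ✓

the image equals g(x) = -x^4 - 8x^3 - 66x^2 - 352x - 997


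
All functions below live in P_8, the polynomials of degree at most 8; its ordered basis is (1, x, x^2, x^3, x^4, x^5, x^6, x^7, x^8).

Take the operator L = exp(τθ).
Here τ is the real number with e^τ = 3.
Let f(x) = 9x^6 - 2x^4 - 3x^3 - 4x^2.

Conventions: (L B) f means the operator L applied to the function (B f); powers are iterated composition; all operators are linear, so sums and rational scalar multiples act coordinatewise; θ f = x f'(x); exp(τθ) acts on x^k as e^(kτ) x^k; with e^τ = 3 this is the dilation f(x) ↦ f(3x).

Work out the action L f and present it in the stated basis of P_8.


g(x) = 6561x^6 - 162x^4 - 81x^3 - 36x^2

exp(τθ) x^k = e^(kτ) x^k; with e^τ = 3 this sends x^k to 3^k x^k
x^2 ↦ 9 x^2
x^3 ↦ 27 x^3
x^4 ↦ 81 x^4
x^6 ↦ 729 x^6
applying this coordinatewise to f: exp(τθ) f = 6561x^6 - 162x^4 - 81x^3 - 36x^2


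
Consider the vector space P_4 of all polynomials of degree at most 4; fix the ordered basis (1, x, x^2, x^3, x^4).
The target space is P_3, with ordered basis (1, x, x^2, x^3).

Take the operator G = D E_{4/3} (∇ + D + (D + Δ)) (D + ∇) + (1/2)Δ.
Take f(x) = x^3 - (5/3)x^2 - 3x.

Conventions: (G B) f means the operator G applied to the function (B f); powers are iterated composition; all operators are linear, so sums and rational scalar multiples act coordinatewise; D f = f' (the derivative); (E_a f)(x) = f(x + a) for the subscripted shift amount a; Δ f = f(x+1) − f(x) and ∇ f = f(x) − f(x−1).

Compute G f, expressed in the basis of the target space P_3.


D f = 3x^2 - (10/3)x - 3
∇ f = 3x^2 - (19/3)x - 1/3
(D + ∇) f = 6x^2 - (29/3)x - 10/3
∇ (D + ∇) f = 12x - 47/3
D (D + ∇) f = 12x - 29/3
D (D + ∇) f = 12x - 29/3
Δ (D + ∇) f = 12x - 11/3
(D + Δ) (D + ∇) f = 24x - 40/3
(∇ + D + (D + Δ)) (D + ∇) f = 48x - 116/3
E_{4/3} (∇ + D + (D + Δ)) (D + ∇) f = 48x + 76/3
D E_{4/3} (∇ + D + (D + Δ)) (D + ∇) f = 48
Δ f = 3x^2 - (1/3)x - 11/3
((1/2)Δ) f = (3/2)x^2 - (1/6)x - 11/6
(D E_{4/3} (∇ + D + (D + Δ)) (D + ∇) + (1/2)Δ) f = (3/2)x^2 - (1/6)x + 277/6

the result is g(x) = (3/2)x^2 - (1/6)x + 277/6


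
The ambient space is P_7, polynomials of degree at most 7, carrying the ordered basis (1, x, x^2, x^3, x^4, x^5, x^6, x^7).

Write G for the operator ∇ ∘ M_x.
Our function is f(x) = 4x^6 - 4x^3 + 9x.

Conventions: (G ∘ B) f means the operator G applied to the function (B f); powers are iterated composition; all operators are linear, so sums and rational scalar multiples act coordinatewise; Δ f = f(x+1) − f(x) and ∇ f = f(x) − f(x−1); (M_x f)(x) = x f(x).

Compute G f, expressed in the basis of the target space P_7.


M_x f = 4x^7 - 4x^4 + 9x^2
∇ M_x f = 28x^6 - 84x^5 + 140x^4 - 156x^3 + 108x^2 - 26x - 1

g(x) = 28x^6 - 84x^5 + 140x^4 - 156x^3 + 108x^2 - 26x - 1


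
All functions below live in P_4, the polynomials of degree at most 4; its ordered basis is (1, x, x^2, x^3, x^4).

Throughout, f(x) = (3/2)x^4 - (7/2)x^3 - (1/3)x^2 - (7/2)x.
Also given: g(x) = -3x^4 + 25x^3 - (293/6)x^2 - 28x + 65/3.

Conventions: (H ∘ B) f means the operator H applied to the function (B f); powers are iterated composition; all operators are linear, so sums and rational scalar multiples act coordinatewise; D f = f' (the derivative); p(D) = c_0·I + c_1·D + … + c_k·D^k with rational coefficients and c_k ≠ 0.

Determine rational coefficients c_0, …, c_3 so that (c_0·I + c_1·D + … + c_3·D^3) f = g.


p(D) = -2·I + 3·D − D^2 − (3/2)·D^3, i.e. c_0 = -2, c_1 = 3, c_2 = -1, c_3 = -3/2

D^0 f = (3/2)x^4 - (7/2)x^3 - (1/3)x^2 - (7/2)x
D^1 f = 6x^3 - (21/2)x^2 - (2/3)x - 7/2
D^2 f = 18x^2 - 21x - 2/3
D^3 f = 36x - 21
matching coefficients of g against c_0 f + c_1 Df + … from the top degree down determines the c_i
solution: c_0 = -2, c_1 = 3, c_2 = -1, c_3 = -3/2


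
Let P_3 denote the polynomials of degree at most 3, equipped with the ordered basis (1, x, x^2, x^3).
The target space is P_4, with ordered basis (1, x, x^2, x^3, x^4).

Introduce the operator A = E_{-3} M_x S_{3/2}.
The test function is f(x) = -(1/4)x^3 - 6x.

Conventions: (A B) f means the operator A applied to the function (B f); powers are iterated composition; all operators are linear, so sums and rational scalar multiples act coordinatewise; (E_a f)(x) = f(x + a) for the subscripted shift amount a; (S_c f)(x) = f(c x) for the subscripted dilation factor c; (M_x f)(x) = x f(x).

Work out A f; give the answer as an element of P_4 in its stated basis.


g(x) = -(27/32)x^4 + (81/8)x^3 - (873/16)x^2 + (1161/8)x - 4779/32

S_{3/2} f = -(27/32)x^3 - 9x
M_x S_{3/2} f = -(27/32)x^4 - 9x^2
E_{-3} M_x S_{3/2} f = -(27/32)x^4 + (81/8)x^3 - (873/16)x^2 + (1161/8)x - 4779/32


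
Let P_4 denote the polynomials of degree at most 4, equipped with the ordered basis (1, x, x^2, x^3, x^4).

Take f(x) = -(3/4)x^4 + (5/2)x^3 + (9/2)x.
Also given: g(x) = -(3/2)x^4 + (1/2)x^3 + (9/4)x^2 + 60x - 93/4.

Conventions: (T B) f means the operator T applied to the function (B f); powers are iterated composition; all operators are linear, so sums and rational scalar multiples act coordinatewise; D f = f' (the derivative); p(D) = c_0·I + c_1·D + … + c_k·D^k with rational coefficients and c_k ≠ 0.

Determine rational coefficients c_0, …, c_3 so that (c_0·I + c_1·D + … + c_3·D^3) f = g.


D^0 f = -(3/4)x^4 + (5/2)x^3 + (9/2)x
D^1 f = -3x^3 + (15/2)x^2 + 9/2
D^2 f = -9x^2 + 15x
D^3 f = -18x + 15
matching coefficients of g against c_0 f + c_1 Df + … from the top degree down determines the c_i
solution: c_0 = 2, c_1 = 3/2, c_2 = 1, c_3 = -2

p(D) = 2·I + (3/2)·D + D^2 − 2·D^3, i.e. c_0 = 2, c_1 = 3/2, c_2 = 1, c_3 = -2


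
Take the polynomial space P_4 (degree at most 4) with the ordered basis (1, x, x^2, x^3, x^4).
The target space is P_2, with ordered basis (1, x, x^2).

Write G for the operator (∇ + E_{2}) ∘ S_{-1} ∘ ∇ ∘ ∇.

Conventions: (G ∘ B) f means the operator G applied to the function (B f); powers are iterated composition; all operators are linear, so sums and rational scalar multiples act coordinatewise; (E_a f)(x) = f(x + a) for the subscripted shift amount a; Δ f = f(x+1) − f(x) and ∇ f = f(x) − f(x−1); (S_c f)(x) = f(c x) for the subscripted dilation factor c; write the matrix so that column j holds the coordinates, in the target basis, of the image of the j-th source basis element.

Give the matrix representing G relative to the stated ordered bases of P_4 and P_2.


image of 1: 0
image of x: 0
image of x^2: 2
image of x^3: -6x - 24
image of x^4: 12x^2 + 96x + 122
each image's coordinates form column j of the matrix

the matrix is [[0, 0, 2, -24, 122]; [0, 0, 0, -6, 96]; [0, 0, 0, 0, 12]] (rows listed top to bottom)


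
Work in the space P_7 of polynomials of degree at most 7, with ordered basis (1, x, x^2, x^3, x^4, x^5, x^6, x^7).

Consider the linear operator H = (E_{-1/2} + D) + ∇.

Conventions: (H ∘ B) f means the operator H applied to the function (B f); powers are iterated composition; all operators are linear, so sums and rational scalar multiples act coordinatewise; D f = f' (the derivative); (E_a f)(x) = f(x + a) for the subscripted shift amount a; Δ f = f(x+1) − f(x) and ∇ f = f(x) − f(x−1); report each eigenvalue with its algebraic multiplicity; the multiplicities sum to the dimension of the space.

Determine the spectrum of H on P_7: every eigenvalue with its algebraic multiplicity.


λ = 1 (multiplicity 8)

image of 1: 1
image of x: x + 3/2
image of x^2: x^2 + 3x - 3/4
image of x^3: x^3 + (9/2)x^2 - (9/4)x + 7/8
image of x^4: x^4 + 6x^3 - (9/2)x^2 + (7/2)x - 15/16
image of x^5: x^5 + (15/2)x^4 - (15/2)x^3 + (35/4)x^2 - (75/16)x + 31/32
image of x^6: x^6 + 9x^5 - (45/4)x^4 + (35/2)x^3 - (225/16)x^2 + (93/16)x - 63/64
image of x^7: x^7 + (21/2)x^6 - (63/4)x^5 + (245/8)x^4 - (525/16)x^3 + (651/32)x^2 - (441/64)x + 127/128
the matrix is upper triangular; its diagonal is (1, 1, 1, 1, 1, 1, 1, 1)
for a triangular matrix the eigenvalues are the diagonal entries, with algebraic multiplicity their repetition count


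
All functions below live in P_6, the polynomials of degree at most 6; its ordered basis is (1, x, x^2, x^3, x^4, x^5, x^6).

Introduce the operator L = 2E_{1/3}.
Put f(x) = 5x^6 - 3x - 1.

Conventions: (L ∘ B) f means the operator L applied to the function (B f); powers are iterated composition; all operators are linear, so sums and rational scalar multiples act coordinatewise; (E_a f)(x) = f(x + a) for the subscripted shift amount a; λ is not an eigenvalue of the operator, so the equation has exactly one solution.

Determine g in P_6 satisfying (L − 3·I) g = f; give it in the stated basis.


write g with unknown coordinates in the stated basis and equate coefficients in (L − 3·I) g = f
solving from the highest basis element down gives g = -5x^6 - 20x^5 - (250/3)x^4 - (7400/27)x^3 - (18250/27)x^2 - (89777/81)x - 663863/729
check: L g = -10x^6 - 60x^5 - 250x^4 - (7400/9)x^3 - (18250/9)x^2 - (89858/27)x - 664106/243
so L g − 3·g = 5x^6 - 3x - 1 = f ✓

g(x) = -5x^6 - 20x^5 - (250/3)x^4 - (7400/27)x^3 - (18250/27)x^2 - (89777/81)x - 663863/729
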